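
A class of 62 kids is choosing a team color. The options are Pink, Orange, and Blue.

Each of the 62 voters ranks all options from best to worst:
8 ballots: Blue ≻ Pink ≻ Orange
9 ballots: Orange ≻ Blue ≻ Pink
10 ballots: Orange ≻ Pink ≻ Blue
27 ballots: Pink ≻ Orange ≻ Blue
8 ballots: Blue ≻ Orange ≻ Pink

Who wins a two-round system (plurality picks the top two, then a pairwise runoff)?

Round 1 first-place votes: Pink 27, Orange 19, Blue 16. Pink and Orange advance.
Runoff: Pink is ranked above Orange on 35 ballots, Orange above Pink on 27.

Pink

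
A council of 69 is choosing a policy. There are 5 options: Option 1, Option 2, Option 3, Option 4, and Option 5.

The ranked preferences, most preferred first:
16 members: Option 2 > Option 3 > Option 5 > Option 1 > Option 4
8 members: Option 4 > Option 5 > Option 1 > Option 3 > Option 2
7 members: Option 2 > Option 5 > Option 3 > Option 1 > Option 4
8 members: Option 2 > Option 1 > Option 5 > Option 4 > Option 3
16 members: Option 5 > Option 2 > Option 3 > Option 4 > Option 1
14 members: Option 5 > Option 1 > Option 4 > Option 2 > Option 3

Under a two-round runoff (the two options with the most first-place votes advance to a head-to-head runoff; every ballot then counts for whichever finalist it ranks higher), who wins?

Option 5

Round 1 first-place votes: Option 1 0, Option 2 31, Option 3 0, Option 4 8, Option 5 30. Option 2 and Option 5 advance.
Runoff: Option 2 is ranked above Option 5 on 31 ballots, Option 5 above Option 2 on 38.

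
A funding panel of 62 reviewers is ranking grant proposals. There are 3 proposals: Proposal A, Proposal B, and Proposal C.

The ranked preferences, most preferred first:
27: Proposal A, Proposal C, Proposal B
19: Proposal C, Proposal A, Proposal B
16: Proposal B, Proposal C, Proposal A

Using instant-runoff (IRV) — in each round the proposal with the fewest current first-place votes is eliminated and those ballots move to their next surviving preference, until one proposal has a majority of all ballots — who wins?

Proposal C

Round 1: Proposal A 27, Proposal B 16, Proposal C 19. Proposal B eliminated.
Round 2: Proposal A 27, Proposal C 35. Proposal C has a majority (≥32).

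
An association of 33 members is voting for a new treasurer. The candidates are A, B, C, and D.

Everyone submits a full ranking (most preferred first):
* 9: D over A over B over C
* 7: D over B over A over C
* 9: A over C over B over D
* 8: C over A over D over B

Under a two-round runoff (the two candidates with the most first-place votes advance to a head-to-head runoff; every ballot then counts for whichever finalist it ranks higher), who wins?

Round 1 first-place votes: A 9, B 0, C 8, D 16. D and A advance.
Runoff: D is ranked above A on 16 ballots, A above D on 17.

A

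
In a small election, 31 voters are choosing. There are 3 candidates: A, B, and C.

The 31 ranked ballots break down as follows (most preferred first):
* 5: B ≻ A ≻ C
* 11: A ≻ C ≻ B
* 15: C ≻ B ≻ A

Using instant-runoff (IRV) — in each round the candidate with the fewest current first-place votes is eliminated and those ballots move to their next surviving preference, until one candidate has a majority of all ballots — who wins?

A

Round 1: A 11, B 5, C 15. B eliminated.
Round 2: A 16, C 15. A has a majority (≥16).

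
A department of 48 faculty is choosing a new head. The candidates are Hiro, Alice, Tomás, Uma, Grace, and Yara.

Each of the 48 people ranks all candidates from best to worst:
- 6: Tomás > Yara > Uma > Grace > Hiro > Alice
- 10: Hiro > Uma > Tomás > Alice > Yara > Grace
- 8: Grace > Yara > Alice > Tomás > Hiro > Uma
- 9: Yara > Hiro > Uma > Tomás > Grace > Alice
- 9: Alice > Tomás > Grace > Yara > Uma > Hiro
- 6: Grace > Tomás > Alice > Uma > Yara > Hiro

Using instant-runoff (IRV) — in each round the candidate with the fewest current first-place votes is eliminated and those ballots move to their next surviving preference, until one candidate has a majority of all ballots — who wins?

Round 1: Hiro 10, Alice 9, Tomás 6, Uma 0, Grace 14, Yara 9. Uma eliminated.
Round 2: Hiro 10, Alice 9, Tomás 6, Grace 14, Yara 9. Tomás eliminated.
Round 3: Hiro 10, Alice 9, Grace 14, Yara 15. Alice eliminated.
Round 4: Hiro 10, Grace 23, Yara 15. Hiro eliminated.
Round 5: Grace 23, Yara 25. Yara has a majority (≥25).

Yara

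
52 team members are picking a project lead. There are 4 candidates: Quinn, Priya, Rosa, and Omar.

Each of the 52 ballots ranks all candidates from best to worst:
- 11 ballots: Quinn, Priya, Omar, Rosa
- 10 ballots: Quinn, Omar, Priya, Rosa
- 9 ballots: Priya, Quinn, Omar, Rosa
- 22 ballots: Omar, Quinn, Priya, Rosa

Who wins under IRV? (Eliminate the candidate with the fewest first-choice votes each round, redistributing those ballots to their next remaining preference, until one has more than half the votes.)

Quinn

Round 1: Quinn 21, Priya 9, Rosa 0, Omar 22. Rosa eliminated.
Round 2: Quinn 21, Priya 9, Omar 22. Priya eliminated.
Round 3: Quinn 30, Omar 22. Quinn has a majority (≥27).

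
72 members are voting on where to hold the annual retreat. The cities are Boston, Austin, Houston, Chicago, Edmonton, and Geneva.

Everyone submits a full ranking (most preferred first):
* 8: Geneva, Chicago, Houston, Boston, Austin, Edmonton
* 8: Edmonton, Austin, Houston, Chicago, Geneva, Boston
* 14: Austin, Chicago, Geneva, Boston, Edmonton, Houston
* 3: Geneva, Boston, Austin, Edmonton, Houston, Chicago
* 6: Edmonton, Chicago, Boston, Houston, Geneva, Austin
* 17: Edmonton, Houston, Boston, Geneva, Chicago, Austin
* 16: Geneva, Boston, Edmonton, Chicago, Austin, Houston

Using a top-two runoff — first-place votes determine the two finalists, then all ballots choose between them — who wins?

Geneva

Round 1 first-place votes: Boston 0, Austin 14, Houston 0, Chicago 0, Edmonton 31, Geneva 27. Edmonton and Geneva advance.
Runoff: Edmonton is ranked above Geneva on 31 ballots, Geneva above Edmonton on 41.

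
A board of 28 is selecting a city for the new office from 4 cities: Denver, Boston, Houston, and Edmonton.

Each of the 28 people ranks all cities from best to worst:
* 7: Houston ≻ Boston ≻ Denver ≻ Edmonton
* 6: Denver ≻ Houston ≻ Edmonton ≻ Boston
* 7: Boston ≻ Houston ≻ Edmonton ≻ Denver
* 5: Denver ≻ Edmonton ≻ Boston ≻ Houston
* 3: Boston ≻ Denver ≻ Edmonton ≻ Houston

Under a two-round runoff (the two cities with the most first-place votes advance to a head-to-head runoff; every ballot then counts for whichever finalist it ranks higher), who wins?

Boston

Round 1 first-place votes: Denver 11, Boston 10, Houston 7, Edmonton 0. Denver and Boston advance.
Runoff: Denver is ranked above Boston on 11 ballots, Boston above Denver on 17.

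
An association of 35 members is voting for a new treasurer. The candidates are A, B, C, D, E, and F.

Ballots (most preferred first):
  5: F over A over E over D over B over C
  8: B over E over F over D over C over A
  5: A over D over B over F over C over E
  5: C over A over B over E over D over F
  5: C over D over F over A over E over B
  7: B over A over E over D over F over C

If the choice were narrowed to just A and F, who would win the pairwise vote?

F

A is ranked above F on 17 ballots; F above A on 18.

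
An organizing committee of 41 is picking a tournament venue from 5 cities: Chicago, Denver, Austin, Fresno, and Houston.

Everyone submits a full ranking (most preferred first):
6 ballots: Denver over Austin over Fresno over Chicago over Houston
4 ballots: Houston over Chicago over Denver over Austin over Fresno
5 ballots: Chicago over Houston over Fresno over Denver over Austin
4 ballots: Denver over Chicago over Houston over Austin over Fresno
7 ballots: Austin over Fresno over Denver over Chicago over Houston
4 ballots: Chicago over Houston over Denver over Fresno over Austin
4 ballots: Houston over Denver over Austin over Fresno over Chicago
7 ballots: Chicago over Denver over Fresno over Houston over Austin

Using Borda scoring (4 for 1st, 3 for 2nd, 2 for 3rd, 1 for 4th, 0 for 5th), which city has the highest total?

Denver

Chicago: 6×1 + 4×3 + 5×4 + 4×3 + 7×1 + 4×4 + 4×0 + 7×4 = 101
Denver: 6×4 + 4×2 + 5×1 + 4×4 + 7×2 + 4×2 + 4×3 + 7×3 = 108
Austin: 6×3 + 4×1 + 5×0 + 4×1 + 7×4 + 4×0 + 4×2 + 7×0 = 62
Fresno: 6×2 + 4×0 + 5×2 + 4×0 + 7×3 + 4×1 + 4×1 + 7×2 = 65
Houston: 6×0 + 4×4 + 5×3 + 4×2 + 7×0 + 4×3 + 4×4 + 7×1 = 74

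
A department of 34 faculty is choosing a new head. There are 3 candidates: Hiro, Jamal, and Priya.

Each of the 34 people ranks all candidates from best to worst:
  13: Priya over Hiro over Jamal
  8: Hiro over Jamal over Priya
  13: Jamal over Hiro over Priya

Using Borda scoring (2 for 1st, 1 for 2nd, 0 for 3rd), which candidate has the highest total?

Hiro: 13×1 + 8×2 + 13×1 = 42
Jamal: 13×0 + 8×1 + 13×2 = 34
Priya: 13×2 + 8×0 + 13×0 = 26

Hiro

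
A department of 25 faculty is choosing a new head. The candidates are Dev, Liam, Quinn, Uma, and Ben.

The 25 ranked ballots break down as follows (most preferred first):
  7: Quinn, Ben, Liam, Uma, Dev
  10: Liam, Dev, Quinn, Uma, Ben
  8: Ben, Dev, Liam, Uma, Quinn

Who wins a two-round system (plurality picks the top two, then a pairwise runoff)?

Ben

Round 1 first-place votes: Dev 0, Liam 10, Quinn 7, Uma 0, Ben 8. Liam and Ben advance.
Runoff: Liam is ranked above Ben on 10 ballots, Ben above Liam on 15.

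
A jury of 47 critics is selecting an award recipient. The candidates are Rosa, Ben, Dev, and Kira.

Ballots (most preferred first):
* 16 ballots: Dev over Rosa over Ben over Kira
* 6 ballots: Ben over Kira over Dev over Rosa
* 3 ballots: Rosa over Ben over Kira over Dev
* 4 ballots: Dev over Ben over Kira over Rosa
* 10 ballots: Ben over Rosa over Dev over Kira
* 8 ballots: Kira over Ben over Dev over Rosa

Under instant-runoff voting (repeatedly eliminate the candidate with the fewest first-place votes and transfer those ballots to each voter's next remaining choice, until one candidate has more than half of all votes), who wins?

Ben

Round 1: Rosa 3, Ben 16, Dev 20, Kira 8. Rosa eliminated.
Round 2: Ben 19, Dev 20, Kira 8. Kira eliminated.
Round 3: Ben 27, Dev 20. Ben has a majority (≥24).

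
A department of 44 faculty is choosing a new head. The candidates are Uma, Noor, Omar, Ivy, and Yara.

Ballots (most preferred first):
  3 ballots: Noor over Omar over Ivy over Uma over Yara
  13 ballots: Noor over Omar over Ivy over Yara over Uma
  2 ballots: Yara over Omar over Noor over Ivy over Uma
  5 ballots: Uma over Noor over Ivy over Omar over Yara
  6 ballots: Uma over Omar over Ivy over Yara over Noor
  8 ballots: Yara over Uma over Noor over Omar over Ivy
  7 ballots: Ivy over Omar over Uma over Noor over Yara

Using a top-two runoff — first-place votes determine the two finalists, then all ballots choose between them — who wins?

Uma

Round 1 first-place votes: Uma 11, Noor 16, Omar 0, Ivy 7, Yara 10. Noor and Uma advance.
Runoff: Noor is ranked above Uma on 18 ballots, Uma above Noor on 26.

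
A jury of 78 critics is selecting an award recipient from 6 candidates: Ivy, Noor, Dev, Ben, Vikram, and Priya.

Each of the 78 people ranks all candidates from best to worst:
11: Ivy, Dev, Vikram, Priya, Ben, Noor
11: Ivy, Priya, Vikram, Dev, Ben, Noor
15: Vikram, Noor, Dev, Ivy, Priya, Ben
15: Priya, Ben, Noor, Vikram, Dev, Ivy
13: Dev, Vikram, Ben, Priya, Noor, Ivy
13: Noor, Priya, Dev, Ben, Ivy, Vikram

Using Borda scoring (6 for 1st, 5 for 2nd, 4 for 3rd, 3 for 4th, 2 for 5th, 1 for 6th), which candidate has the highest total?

Priya

Ivy: 11×6 + 11×6 + 15×3 + 15×1 + 13×1 + 13×2 = 231
Noor: 11×1 + 11×1 + 15×5 + 15×4 + 13×2 + 13×6 = 261
Dev: 11×5 + 11×3 + 15×4 + 15×2 + 13×6 + 13×4 = 308
Ben: 11×2 + 11×2 + 15×1 + 15×5 + 13×4 + 13×3 = 225
Vikram: 11×4 + 11×4 + 15×6 + 15×3 + 13×5 + 13×1 = 301
Priya: 11×3 + 11×5 + 15×2 + 15×6 + 13×3 + 13×5 = 312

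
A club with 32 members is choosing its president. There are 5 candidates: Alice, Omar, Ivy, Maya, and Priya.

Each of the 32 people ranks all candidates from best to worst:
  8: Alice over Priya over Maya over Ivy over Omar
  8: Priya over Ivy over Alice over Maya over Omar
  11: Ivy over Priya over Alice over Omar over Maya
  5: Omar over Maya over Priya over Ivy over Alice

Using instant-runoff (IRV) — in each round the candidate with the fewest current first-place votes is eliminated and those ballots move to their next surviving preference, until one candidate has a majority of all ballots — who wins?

Priya

Round 1: Alice 8, Omar 5, Ivy 11, Maya 0, Priya 8. Maya eliminated.
Round 2: Alice 8, Omar 5, Ivy 11, Priya 8. Omar eliminated.
Round 3: Alice 8, Ivy 11, Priya 13. Alice eliminated.
Round 4: Ivy 11, Priya 21. Priya has a majority (≥17).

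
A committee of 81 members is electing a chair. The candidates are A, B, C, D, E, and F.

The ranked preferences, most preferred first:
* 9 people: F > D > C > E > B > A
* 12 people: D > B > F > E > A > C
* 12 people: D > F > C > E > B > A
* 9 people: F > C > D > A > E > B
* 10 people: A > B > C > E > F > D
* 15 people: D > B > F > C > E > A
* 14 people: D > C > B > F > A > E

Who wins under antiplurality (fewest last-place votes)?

Last-place votes: A 36, B 9, C 12, D 10, E 14, F 0.

F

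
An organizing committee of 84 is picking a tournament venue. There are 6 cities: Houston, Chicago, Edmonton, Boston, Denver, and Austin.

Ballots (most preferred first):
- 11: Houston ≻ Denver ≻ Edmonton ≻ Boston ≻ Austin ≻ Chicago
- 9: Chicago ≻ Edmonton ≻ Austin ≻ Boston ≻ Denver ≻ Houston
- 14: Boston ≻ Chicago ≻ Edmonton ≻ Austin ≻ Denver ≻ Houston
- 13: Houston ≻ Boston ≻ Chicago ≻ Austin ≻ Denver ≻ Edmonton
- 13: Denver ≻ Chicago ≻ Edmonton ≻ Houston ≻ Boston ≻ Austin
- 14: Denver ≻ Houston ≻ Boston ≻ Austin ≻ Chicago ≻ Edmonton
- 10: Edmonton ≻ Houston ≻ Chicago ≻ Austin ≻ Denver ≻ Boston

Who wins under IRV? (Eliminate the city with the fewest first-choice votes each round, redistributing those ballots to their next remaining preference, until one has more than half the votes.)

Denver

Round 1: Houston 24, Chicago 9, Edmonton 10, Boston 14, Denver 27, Austin 0. Austin eliminated.
Round 2: Houston 24, Chicago 9, Edmonton 10, Boston 14, Denver 27. Chicago eliminated.
Round 3: Houston 24, Edmonton 19, Boston 14, Denver 27. Boston eliminated.
Round 4: Houston 24, Edmonton 33, Denver 27. Houston eliminated.
Round 5: Edmonton 33, Denver 51. Denver has a majority (≥43).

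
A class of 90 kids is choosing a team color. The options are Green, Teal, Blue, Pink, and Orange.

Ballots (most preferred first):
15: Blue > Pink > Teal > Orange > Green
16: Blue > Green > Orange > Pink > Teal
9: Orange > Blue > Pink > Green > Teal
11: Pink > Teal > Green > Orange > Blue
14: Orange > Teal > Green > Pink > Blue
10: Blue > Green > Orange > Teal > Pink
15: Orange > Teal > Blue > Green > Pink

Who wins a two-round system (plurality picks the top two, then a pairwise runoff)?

Round 1 first-place votes: Green 0, Teal 0, Blue 41, Pink 11, Orange 38. Blue and Orange advance.
Runoff: Blue is ranked above Orange on 41 ballots, Orange above Blue on 49.

Orange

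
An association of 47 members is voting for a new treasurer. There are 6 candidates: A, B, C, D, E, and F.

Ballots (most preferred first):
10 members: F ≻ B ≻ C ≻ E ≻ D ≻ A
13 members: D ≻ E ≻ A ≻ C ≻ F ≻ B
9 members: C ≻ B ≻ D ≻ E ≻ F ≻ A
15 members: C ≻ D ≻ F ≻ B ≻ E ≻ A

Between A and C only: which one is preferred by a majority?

C

A is ranked above C on 13 ballots; C above A on 34.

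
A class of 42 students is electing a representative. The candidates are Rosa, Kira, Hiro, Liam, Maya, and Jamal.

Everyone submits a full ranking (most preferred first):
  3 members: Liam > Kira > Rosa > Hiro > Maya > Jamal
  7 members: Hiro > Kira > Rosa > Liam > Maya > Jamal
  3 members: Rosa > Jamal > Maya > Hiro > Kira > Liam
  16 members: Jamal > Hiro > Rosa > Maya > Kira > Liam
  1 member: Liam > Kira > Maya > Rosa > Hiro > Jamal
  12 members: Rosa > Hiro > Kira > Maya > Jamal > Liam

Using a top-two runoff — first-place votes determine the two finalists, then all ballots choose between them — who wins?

Round 1 first-place votes: Rosa 15, Kira 0, Hiro 7, Liam 4, Maya 0, Jamal 16. Jamal and Rosa advance.
Runoff: Jamal is ranked above Rosa on 16 ballots, Rosa above Jamal on 26.

Rosa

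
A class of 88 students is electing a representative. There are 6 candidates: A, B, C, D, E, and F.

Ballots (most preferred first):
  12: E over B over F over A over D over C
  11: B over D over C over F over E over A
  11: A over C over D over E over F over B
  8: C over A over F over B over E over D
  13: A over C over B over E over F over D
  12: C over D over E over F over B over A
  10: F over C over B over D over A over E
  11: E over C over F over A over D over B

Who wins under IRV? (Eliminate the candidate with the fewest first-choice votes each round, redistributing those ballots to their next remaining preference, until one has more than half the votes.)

Round 1: A 24, B 11, C 20, D 0, E 23, F 10. D eliminated.
Round 2: A 24, B 11, C 20, E 23, F 10. F eliminated.
Round 3: A 24, B 11, C 30, E 23. B eliminated.
Round 4: A 24, C 41, E 23. E eliminated.
Round 5: A 36, C 52. C has a majority (≥45).

C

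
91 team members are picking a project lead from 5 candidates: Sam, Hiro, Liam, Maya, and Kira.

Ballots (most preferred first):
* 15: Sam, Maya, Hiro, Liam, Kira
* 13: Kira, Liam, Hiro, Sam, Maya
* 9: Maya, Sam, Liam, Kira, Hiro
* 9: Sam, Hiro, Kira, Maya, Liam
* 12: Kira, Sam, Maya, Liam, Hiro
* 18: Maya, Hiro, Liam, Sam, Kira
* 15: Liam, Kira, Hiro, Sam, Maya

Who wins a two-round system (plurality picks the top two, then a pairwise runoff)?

Round 1 first-place votes: Sam 24, Hiro 0, Liam 15, Maya 27, Kira 25. Maya and Kira advance.
Runoff: Maya is ranked above Kira on 42 ballots, Kira above Maya on 49.

Kira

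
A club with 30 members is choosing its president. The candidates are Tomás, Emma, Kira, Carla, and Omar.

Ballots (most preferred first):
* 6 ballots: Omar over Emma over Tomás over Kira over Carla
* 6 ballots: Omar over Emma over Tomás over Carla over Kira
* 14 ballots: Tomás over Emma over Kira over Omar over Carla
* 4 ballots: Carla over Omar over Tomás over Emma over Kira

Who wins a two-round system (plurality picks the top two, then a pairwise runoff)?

Round 1 first-place votes: Tomás 14, Emma 0, Kira 0, Carla 4, Omar 12. Tomás and Omar advance.
Runoff: Tomás is ranked above Omar on 14 ballots, Omar above Tomás on 16.

Omar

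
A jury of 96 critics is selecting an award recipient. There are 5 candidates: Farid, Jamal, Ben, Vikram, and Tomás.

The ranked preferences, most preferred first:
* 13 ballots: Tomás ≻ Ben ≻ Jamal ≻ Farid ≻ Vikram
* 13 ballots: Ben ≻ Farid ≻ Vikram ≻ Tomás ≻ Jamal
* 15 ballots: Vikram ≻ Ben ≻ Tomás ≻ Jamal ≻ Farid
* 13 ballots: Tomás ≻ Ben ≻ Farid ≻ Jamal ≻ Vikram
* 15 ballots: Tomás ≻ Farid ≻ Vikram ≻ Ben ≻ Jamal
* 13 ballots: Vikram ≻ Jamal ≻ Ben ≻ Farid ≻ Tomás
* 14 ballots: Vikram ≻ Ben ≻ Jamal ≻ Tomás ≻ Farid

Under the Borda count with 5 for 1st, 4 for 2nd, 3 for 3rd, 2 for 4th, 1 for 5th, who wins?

Farid: 13×2 + 13×4 + 15×1 + 13×3 + 15×4 + 13×2 + 14×1 = 232
Jamal: 13×3 + 13×1 + 15×2 + 13×2 + 15×1 + 13×4 + 14×3 = 217
Ben: 13×4 + 13×5 + 15×4 + 13×4 + 15×2 + 13×3 + 14×4 = 354
Vikram: 13×1 + 13×3 + 15×5 + 13×1 + 15×3 + 13×5 + 14×5 = 320
Tomás: 13×5 + 13×2 + 15×3 + 13×5 + 15×5 + 13×1 + 14×2 = 317

Ben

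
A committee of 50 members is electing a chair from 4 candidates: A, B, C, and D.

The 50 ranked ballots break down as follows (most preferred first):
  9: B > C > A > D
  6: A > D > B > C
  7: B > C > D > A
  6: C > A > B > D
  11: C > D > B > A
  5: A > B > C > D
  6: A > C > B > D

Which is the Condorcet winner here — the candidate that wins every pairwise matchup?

B

B vs A: 27–23
B vs C: 27–23
B vs D: 33–17
B beats every other candidate.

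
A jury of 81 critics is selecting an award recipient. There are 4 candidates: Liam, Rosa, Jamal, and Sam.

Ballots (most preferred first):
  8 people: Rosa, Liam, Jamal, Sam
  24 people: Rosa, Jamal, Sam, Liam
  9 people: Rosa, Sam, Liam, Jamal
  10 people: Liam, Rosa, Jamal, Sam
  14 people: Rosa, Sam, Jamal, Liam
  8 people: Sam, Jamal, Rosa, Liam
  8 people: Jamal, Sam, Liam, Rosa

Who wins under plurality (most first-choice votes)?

Rosa

First-place votes: Liam 10, Rosa 55, Jamal 8, Sam 8.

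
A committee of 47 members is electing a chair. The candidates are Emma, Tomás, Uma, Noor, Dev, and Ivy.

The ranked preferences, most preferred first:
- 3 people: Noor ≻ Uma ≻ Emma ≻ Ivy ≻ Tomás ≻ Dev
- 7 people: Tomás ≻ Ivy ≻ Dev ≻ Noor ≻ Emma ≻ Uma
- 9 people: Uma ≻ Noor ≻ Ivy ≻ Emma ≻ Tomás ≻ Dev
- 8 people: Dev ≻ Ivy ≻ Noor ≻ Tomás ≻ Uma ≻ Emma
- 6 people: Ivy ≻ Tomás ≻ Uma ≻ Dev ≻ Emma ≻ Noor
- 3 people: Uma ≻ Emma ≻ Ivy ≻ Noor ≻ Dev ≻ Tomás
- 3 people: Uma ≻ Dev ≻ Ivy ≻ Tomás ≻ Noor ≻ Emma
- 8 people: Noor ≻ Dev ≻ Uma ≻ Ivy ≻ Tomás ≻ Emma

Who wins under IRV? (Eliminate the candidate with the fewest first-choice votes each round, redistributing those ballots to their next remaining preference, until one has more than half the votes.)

Round 1: Emma 0, Tomás 7, Uma 15, Noor 11, Dev 8, Ivy 6. Emma eliminated.
Round 2: Tomás 7, Uma 15, Noor 11, Dev 8, Ivy 6. Ivy eliminated.
Round 3: Tomás 13, Uma 15, Noor 11, Dev 8. Dev eliminated.
Round 4: Tomás 13, Uma 15, Noor 19. Tomás eliminated.
Round 5: Uma 21, Noor 26. Noor has a majority (≥24).

Noor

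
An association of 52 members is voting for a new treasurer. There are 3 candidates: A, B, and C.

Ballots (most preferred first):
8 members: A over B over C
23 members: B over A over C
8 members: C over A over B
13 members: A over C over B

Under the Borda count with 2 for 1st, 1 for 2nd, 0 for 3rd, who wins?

A

A: 8×2 + 23×1 + 8×1 + 13×2 = 73
B: 8×1 + 23×2 + 8×0 + 13×0 = 54
C: 8×0 + 23×0 + 8×2 + 13×1 = 29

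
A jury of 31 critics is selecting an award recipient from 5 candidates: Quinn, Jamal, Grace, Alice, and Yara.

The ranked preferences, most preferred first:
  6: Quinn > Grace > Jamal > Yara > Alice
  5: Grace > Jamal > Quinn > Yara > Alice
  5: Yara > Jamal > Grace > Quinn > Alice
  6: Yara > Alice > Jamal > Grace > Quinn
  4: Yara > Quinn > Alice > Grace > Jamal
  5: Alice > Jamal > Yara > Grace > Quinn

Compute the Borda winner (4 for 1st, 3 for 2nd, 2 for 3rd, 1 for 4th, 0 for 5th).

Yara

Quinn: 6×4 + 5×2 + 5×1 + 6×0 + 4×3 + 5×0 = 51
Jamal: 6×2 + 5×3 + 5×3 + 6×2 + 4×0 + 5×3 = 69
Grace: 6×3 + 5×4 + 5×2 + 6×1 + 4×1 + 5×1 = 63
Alice: 6×0 + 5×0 + 5×0 + 6×3 + 4×2 + 5×4 = 46
Yara: 6×1 + 5×1 + 5×4 + 6×4 + 4×4 + 5×2 = 81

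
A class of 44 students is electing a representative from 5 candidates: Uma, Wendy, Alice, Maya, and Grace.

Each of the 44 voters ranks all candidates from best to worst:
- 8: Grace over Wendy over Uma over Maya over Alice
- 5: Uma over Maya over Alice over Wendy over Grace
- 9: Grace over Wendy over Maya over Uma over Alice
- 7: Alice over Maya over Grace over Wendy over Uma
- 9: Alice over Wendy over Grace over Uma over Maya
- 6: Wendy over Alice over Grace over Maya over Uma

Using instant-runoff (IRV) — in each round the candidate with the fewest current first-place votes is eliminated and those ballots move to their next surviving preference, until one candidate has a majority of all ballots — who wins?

Alice

Round 1: Uma 5, Wendy 6, Alice 16, Maya 0, Grace 17. Maya eliminated.
Round 2: Uma 5, Wendy 6, Alice 16, Grace 17. Uma eliminated.
Round 3: Wendy 6, Alice 21, Grace 17. Wendy eliminated.
Round 4: Alice 27, Grace 17. Alice has a majority (≥23).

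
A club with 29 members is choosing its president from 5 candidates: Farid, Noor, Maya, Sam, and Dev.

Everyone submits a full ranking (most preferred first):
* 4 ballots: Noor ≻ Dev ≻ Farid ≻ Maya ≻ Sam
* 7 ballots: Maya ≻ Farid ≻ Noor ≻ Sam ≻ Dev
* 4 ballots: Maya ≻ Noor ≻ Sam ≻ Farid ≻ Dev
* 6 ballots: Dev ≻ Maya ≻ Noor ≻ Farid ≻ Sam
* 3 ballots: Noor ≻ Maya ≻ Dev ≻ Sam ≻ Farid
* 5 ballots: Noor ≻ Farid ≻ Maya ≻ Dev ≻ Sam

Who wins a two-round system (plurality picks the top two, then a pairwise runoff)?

Maya

Round 1 first-place votes: Farid 0, Noor 12, Maya 11, Sam 0, Dev 6. Noor and Maya advance.
Runoff: Noor is ranked above Maya on 12 ballots, Maya above Noor on 17.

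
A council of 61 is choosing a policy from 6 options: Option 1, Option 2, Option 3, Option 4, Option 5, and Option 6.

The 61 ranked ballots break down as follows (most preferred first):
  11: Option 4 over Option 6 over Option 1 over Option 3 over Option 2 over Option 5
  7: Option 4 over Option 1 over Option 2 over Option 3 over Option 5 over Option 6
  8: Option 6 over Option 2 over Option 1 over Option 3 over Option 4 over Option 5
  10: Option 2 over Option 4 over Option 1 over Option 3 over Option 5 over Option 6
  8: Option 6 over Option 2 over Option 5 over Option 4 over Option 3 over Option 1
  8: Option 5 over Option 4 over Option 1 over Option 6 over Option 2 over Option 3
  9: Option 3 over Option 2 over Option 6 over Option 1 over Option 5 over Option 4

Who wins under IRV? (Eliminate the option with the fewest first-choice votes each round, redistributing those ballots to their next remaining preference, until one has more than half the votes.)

Option 2

Round 1: Option 1 0, Option 2 10, Option 3 9, Option 4 18, Option 5 8, Option 6 16. Option 1 eliminated.
Round 2: Option 2 10, Option 3 9, Option 4 18, Option 5 8, Option 6 16. Option 5 eliminated.
Round 3: Option 2 10, Option 3 9, Option 4 26, Option 6 16. Option 3 eliminated.
Round 4: Option 2 19, Option 4 26, Option 6 16. Option 6 eliminated.
Round 5: Option 2 35, Option 4 26. Option 2 has a majority (≥31).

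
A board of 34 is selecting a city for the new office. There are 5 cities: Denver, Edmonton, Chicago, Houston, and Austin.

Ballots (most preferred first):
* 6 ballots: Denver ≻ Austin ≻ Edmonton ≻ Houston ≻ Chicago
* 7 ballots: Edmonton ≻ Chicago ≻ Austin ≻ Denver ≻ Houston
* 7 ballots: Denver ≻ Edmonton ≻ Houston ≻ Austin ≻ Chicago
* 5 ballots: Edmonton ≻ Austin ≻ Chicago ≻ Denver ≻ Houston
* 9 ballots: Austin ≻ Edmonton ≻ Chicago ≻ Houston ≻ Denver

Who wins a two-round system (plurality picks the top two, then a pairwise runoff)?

Edmonton

Round 1 first-place votes: Denver 13, Edmonton 12, Chicago 0, Houston 0, Austin 9. Denver and Edmonton advance.
Runoff: Denver is ranked above Edmonton on 13 ballots, Edmonton above Denver on 21.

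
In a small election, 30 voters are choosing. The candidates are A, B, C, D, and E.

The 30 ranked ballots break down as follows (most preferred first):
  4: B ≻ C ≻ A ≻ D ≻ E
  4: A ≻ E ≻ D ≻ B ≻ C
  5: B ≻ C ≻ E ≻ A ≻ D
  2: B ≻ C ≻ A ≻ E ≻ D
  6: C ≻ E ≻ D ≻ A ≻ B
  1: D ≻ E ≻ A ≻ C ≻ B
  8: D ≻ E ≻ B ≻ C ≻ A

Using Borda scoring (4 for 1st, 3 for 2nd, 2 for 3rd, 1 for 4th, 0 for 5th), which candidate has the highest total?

A: 4×2 + 4×4 + 5×1 + 2×2 + 6×1 + 1×2 + 8×0 = 41
B: 4×4 + 4×1 + 5×4 + 2×4 + 6×0 + 1×0 + 8×2 = 64
C: 4×3 + 4×0 + 5×3 + 2×3 + 6×4 + 1×1 + 8×1 = 66
D: 4×1 + 4×2 + 5×0 + 2×0 + 6×2 + 1×4 + 8×4 = 60
E: 4×0 + 4×3 + 5×2 + 2×1 + 6×3 + 1×3 + 8×3 = 69

E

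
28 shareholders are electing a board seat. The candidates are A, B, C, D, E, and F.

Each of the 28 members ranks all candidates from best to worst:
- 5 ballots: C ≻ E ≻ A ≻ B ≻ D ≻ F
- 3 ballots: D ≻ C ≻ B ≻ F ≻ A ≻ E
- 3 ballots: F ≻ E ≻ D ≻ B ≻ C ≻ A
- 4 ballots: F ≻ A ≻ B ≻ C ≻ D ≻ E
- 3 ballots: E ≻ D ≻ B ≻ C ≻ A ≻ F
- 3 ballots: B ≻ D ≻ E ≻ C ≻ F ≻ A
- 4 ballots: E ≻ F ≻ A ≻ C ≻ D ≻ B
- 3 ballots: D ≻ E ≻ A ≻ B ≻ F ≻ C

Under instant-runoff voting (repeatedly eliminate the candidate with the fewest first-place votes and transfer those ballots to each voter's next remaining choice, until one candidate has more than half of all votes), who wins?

Round 1: A 0, B 3, C 5, D 6, E 7, F 7. A eliminated.
Round 2: B 3, C 5, D 6, E 7, F 7. B eliminated.
Round 3: C 5, D 9, E 7, F 7. C eliminated.
Round 4: D 9, E 12, F 7. F eliminated.
Round 5: D 13, E 15. E has a majority (≥15).

E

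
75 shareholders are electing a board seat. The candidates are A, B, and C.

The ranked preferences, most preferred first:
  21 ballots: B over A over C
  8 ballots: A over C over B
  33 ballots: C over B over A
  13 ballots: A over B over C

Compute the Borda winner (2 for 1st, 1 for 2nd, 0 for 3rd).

B

A: 21×1 + 8×2 + 33×0 + 13×2 = 63
B: 21×2 + 8×0 + 33×1 + 13×1 = 88
C: 21×0 + 8×1 + 33×2 + 13×0 = 74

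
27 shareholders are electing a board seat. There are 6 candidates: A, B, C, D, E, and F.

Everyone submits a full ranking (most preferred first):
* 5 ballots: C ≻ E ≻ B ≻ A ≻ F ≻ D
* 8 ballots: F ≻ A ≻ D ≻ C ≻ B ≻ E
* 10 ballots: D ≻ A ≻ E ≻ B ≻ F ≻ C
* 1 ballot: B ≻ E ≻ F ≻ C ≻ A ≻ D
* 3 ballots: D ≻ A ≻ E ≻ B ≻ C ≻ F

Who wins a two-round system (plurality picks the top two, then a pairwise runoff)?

F

Round 1 first-place votes: A 0, B 1, C 5, D 13, E 0, F 8. D and F advance.
Runoff: D is ranked above F on 13 ballots, F above D on 14.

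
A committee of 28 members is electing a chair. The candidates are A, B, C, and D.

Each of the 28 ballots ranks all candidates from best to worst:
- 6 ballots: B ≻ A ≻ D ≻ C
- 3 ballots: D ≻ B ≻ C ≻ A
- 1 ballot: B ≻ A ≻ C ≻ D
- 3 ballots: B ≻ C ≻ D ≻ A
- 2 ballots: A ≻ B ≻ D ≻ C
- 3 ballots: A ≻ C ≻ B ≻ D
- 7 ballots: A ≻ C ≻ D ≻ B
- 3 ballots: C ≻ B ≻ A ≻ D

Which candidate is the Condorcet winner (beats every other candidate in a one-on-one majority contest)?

B vs A: 16–12
B vs C: 15–13
B vs D: 18–10
B beats every other candidate.

B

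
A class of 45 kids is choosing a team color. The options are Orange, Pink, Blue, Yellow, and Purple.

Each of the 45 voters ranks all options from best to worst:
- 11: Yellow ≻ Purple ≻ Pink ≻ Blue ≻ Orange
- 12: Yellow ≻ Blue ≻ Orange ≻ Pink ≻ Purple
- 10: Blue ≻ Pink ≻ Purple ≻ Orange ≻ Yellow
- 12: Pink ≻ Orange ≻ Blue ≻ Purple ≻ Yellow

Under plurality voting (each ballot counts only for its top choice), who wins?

Yellow

First-place votes: Orange 0, Pink 12, Blue 10, Yellow 23, Purple 0.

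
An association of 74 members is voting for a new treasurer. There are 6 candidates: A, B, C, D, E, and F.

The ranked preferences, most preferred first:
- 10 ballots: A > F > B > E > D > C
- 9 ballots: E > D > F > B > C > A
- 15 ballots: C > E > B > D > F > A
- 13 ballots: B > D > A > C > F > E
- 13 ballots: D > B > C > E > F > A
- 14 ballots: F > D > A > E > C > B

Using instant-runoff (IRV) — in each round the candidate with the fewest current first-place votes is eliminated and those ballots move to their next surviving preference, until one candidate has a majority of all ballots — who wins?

Round 1: A 10, B 13, C 15, D 13, E 9, F 14. E eliminated.
Round 2: A 10, B 13, C 15, D 22, F 14. A eliminated.
Round 3: B 13, C 15, D 22, F 24. B eliminated.
Round 4: C 15, D 35, F 24. C eliminated.
Round 5: D 50, F 24. D has a majority (≥38).

D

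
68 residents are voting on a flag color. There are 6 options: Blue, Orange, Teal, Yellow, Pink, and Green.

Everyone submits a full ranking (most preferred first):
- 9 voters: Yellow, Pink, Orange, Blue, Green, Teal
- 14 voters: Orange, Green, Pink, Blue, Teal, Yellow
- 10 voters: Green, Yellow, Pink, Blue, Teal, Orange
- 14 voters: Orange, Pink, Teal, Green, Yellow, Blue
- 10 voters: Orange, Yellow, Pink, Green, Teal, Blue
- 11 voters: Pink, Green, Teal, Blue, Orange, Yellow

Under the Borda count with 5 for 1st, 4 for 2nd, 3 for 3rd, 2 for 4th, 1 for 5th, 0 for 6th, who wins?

Blue: 9×2 + 14×2 + 10×2 + 14×0 + 10×0 + 11×2 = 88
Orange: 9×3 + 14×5 + 10×0 + 14×5 + 10×5 + 11×1 = 228
Teal: 9×0 + 14×1 + 10×1 + 14×3 + 10×1 + 11×3 = 109
Yellow: 9×5 + 14×0 + 10×4 + 14×1 + 10×4 + 11×0 = 139
Pink: 9×4 + 14×3 + 10×3 + 14×4 + 10×3 + 11×5 = 249
Green: 9×1 + 14×4 + 10×5 + 14×2 + 10×2 + 11×4 = 207

Pink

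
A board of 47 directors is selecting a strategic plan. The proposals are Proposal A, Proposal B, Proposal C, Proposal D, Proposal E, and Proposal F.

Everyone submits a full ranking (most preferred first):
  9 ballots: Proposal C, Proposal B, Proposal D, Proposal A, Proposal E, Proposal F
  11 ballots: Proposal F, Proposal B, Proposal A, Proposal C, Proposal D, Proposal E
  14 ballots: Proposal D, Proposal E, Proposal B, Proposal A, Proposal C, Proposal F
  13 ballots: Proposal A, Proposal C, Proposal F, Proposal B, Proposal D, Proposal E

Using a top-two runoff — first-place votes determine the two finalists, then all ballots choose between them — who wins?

Proposal A

Round 1 first-place votes: Proposal A 13, Proposal B 0, Proposal C 9, Proposal D 14, Proposal E 0, Proposal F 11. Proposal D and Proposal A advance.
Runoff: Proposal D is ranked above Proposal A on 23 ballots, Proposal A above Proposal D on 24.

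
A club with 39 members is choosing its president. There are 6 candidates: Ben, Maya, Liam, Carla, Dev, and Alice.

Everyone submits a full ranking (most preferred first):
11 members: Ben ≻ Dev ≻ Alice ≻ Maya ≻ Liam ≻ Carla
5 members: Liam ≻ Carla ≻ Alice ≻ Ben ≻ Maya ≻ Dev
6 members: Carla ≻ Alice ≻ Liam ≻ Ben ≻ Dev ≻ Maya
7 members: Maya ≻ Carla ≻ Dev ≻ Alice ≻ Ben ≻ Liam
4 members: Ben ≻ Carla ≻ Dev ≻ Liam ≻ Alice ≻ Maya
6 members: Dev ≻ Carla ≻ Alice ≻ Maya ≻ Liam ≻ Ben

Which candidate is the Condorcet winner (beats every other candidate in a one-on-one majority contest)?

Carla vs Ben: 24–15
Carla vs Maya: 21–18
Carla vs Liam: 23–16
Carla vs Dev: 22–17
Carla vs Alice: 28–11
Carla beats every other candidate.

Carla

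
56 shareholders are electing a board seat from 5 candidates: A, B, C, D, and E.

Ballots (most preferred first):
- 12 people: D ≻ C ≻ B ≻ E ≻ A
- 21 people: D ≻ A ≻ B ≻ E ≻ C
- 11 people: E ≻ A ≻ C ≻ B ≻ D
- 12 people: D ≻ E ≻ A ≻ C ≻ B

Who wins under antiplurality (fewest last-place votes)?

Last-place votes: A 12, B 12, C 21, D 11, E 0.

E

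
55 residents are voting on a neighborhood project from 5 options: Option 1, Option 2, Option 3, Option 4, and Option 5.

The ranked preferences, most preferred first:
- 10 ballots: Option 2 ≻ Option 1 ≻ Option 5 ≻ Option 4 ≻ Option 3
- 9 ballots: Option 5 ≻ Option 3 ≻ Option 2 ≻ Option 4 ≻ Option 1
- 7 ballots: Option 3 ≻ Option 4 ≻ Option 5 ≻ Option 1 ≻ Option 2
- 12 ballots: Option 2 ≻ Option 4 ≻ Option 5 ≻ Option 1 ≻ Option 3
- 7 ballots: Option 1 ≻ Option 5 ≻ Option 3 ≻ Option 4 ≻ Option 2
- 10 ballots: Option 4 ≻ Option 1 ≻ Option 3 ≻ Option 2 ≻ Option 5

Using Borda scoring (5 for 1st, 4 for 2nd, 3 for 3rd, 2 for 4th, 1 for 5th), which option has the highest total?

Option 4

Option 1: 10×4 + 9×1 + 7×2 + 12×2 + 7×5 + 10×4 = 162
Option 2: 10×5 + 9×3 + 7×1 + 12×5 + 7×1 + 10×2 = 171
Option 3: 10×1 + 9×4 + 7×5 + 12×1 + 7×3 + 10×3 = 144
Option 4: 10×2 + 9×2 + 7×4 + 12×4 + 7×2 + 10×5 = 178
Option 5: 10×3 + 9×5 + 7×3 + 12×3 + 7×4 + 10×1 = 170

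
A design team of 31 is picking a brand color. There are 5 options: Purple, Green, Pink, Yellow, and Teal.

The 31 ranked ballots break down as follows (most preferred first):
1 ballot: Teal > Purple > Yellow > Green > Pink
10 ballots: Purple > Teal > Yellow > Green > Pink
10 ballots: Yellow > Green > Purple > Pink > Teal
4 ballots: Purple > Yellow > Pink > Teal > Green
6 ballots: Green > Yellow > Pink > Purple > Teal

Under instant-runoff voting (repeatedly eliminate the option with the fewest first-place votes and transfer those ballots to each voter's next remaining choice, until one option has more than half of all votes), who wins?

Yellow

Round 1: Purple 14, Green 6, Pink 0, Yellow 10, Teal 1. Pink eliminated.
Round 2: Purple 14, Green 6, Yellow 10, Teal 1. Teal eliminated.
Round 3: Purple 15, Green 6, Yellow 10. Green eliminated.
Round 4: Purple 15, Yellow 16. Yellow has a majority (≥16).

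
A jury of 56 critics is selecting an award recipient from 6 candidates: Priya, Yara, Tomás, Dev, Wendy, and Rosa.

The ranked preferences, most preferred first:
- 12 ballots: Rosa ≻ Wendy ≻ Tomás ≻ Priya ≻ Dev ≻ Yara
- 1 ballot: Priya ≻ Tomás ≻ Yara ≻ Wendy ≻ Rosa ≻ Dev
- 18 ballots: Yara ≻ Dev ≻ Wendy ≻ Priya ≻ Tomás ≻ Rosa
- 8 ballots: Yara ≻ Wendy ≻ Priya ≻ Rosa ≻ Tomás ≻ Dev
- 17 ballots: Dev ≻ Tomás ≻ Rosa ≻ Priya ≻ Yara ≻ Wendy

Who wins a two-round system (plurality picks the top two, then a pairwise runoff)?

Dev

Round 1 first-place votes: Priya 1, Yara 26, Tomás 0, Dev 17, Wendy 0, Rosa 12. Yara and Dev advance.
Runoff: Yara is ranked above Dev on 27 ballots, Dev above Yara on 29.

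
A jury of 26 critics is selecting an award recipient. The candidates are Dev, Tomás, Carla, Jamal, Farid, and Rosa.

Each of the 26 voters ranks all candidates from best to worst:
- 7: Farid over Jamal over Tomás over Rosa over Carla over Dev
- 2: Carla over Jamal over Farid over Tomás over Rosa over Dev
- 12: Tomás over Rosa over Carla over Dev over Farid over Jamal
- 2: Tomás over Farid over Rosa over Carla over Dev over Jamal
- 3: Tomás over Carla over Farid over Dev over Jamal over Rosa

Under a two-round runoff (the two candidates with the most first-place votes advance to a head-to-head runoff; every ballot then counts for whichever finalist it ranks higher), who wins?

Tomás

Round 1 first-place votes: Dev 0, Tomás 17, Carla 2, Jamal 0, Farid 7, Rosa 0. Tomás and Farid advance.
Runoff: Tomás is ranked above Farid on 17 ballots, Farid above Tomás on 9.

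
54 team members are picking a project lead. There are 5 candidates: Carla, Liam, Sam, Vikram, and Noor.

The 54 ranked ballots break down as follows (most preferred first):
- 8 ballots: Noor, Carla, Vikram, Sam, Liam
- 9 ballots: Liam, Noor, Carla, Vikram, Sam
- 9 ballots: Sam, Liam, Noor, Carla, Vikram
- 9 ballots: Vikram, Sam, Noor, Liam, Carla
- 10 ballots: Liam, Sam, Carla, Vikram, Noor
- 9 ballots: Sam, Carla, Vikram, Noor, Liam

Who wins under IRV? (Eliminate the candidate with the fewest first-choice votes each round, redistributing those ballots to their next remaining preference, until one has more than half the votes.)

Sam

Round 1: Carla 0, Liam 19, Sam 18, Vikram 9, Noor 8. Carla eliminated.
Round 2: Liam 19, Sam 18, Vikram 9, Noor 8. Noor eliminated.
Round 3: Liam 19, Sam 18, Vikram 17. Vikram eliminated.
Round 4: Liam 19, Sam 35. Sam has a majority (≥28).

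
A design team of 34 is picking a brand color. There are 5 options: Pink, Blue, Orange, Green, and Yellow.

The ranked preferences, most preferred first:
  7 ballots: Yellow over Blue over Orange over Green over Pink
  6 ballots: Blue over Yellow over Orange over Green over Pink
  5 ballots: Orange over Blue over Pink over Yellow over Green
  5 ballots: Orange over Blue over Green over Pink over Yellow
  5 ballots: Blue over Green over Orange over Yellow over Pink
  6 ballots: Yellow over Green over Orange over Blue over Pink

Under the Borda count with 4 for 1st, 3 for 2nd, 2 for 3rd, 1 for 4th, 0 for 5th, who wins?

Blue

Pink: 7×0 + 6×0 + 5×2 + 5×1 + 5×0 + 6×0 = 15
Blue: 7×3 + 6×4 + 5×3 + 5×3 + 5×4 + 6×1 = 101
Orange: 7×2 + 6×2 + 5×4 + 5×4 + 5×2 + 6×2 = 88
Green: 7×1 + 6×1 + 5×0 + 5×2 + 5×3 + 6×3 = 56
Yellow: 7×4 + 6×3 + 5×1 + 5×0 + 5×1 + 6×4 = 80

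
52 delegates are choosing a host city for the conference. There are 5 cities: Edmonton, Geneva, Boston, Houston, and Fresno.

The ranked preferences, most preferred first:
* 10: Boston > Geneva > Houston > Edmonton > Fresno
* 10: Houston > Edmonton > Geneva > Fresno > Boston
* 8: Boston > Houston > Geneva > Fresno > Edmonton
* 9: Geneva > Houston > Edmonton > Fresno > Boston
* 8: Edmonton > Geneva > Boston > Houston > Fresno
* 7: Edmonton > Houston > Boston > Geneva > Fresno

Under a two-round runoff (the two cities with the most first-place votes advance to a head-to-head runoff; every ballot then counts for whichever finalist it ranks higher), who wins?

Round 1 first-place votes: Edmonton 15, Geneva 9, Boston 18, Houston 10, Fresno 0. Boston and Edmonton advance.
Runoff: Boston is ranked above Edmonton on 18 ballots, Edmonton above Boston on 34.

Edmonton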